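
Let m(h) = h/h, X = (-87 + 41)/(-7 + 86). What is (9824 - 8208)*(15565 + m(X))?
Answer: 25154656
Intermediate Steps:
X = -46/79 ≈ -0.58228
m(h) = 1
(9824 - 8208)*(15565 + m(X)) = (9824 - 8208)*(15565 + 1) = 1616*15566 = 25154656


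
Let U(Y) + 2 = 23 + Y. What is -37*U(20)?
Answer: -1517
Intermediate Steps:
U(Y) = 21 + Y (U(Y) = -2 + (23 + Y) = 21 + Y)
-37*U(20) = -37*(21 + 20) = -37*41 = -1517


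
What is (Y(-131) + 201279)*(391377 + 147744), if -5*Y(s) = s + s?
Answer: 542709928497/5 ≈ 1.0854e+11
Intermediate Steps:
Y(s) = -2*s/5 (Y(s) = -(s + s)/5 = -2*s/5)
(Y(-131) + 201279)*(391377 + 147744) = (-⅖*(-131) + 201279)*(391377 + 147744) = (262/5 + 201279)*539121 = (1006657/5)*539121 = 542709928497/5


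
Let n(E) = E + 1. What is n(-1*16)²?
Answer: 225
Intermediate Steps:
n(E) = 1 + E
n(-1*16)² = (1 - 1*16)² = (1 - 16)² = (-15)² = 225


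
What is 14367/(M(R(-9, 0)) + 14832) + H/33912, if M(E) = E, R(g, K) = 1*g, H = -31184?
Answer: 38539/775737 ≈ 0.049680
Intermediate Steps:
R(g, K) = g
14367/(M(R(-9, 0)) + 14832) + H/33912 = 14367/(-9 + 14832) - 31184/33912 = 14367/14823 - 31184*1/33912 = 14367*(1/14823) - 3898/4239 = 4789/4941 - 3898/4239 = 38539/775737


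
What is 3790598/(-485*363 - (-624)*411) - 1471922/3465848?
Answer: 929948622929/19906097988 ≈ 46.717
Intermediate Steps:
3790598/(-485*363 - (-624)*411) - 1471922/3465848 = 3790598/(-176055 - 1*(-256464)) - 1471922*1/3465848 = 3790598/(-176055 + 256464) - 735961/1732924 = 3790598/80409 - 735961/1732924 = 3790598*(1/80409) - 735961/1732924 = 541514/11487 - 735961/1732924 = 929948622929/19906097988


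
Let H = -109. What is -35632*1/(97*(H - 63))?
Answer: 8908/4171 ≈ 2.1357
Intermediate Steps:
-35632*1/(97*(H - 63)) = -35632*1/(97*(-109 - 63)) = -35632/(97*(-172)) = -35632/(-16684) = -35632*(-1/16684) = 8908/4171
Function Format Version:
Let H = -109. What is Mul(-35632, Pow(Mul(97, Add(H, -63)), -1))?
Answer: Rational(8908, 4171) ≈ 2.1357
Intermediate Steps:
Mul(-35632, Pow(Mul(97, Add(H, -63)), -1)) = Mul(-35632, Pow(Mul(97, Add(-109, -63)), -1)) = Mul(-35632, Pow(Mul(97, -172), -1)) = Mul(-35632, Pow(-16684, -1)) = Mul(-35632, Rational(-1, 16684)) = Rational(8908, 4171)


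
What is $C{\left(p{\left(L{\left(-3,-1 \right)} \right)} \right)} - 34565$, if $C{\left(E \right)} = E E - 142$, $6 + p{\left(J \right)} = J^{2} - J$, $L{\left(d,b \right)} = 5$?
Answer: $-34511$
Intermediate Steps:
$p{\left(J \right)} = -6 + J^{2} - J$ ($p{\left(J \right)} = -6 + \left(J^{2} - J\right) = -6 + J^{2} - J$)
$C{\left(E \right)} = -142 + E^{2}$ ($C{\left(E \right)} = E^{2} - 142 = -142 + E^{2}$)
$C{\left(p{\left(L{\left(-3,-1 \right)} \right)} \right)} - 34565 = \left(-142 + \left(-6 + 5^{2} - 5\right)^{2}\right) - 34565 = \left(-142 + \left(-6 + 25 - 5\right)^{2}\right) - 34565 = \left(-142 + 14^{2}\right) - 34565 = \left(-142 + 196\right) - 34565 = 54 - 34565 = -34511$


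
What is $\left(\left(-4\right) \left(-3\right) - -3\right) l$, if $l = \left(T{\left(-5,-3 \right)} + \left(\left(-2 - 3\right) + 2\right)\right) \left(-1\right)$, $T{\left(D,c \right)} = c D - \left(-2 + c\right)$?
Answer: $-255$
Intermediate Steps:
$T{\left(D,c \right)} = 2 - c + D c$ ($T{\left(D,c \right)} = D c - \left(-2 + c\right) = 2 - c + D c$)
$l = -17$ ($l = \left(\left(2 - -3 - -15\right) + \left(\left(-2 - 3\right) + 2\right)\right) \left(-1\right) = \left(\left(2 + 3 + 15\right) + \left(-5 + 2\right)\right) \left(-1\right) = \left(20 - 3\right) \left(-1\right) = 17 \left(-1\right) = -17$)
$\left(\left(-4\right) \left(-3\right) - -3\right) l = \left(\left(-4\right) \left(-3\right) - -3\right) \left(-17\right) = \left(12 + 3\right) \left(-17\right) = 15 \left(-17\right) = -255$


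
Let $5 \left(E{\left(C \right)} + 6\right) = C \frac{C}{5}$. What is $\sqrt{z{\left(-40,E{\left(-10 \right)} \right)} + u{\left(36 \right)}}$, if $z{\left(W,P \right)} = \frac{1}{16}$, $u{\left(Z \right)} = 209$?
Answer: $\frac{\sqrt{3345}}{4} \approx 14.459$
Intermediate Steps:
$E{\left(C \right)} = -6 + \frac{C^{2}}{25}$ ($E{\left(C \right)} = -6 + \frac{C \frac{C}{5}}{5} = -6 + \frac{\frac{1}{5} C^{2}}{5} = -6 + \frac{C^{2}}{25}$)
$z{\left(W,P \right)} = \frac{1}{16}$
$\sqrt{z{\left(-40,E{\left(-10 \right)} \right)} + u{\left(36 \right)}} = \sqrt{\frac{1}{16} + 209} = \sqrt{\frac{3345}{16}} = \frac{\sqrt{3345}}{4}$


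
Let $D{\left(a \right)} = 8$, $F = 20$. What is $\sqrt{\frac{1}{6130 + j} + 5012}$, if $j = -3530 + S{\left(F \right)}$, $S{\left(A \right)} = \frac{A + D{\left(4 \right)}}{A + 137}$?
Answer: $\frac{\sqrt{208812591302901}}{204114} \approx 70.796$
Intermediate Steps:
$S{\left(A \right)} = \frac{8 + A}{137 + A}$ ($S{\left(A \right)} = \frac{A + 8}{A + 137} = \frac{8 + A}{137 + A}$)
$j = - \frac{554182}{157}$ ($j = -3530 + \frac{8 + 20}{137 + 20} = -3530 + \frac{1}{157} \cdot 28 = -3530 + \frac{28}{157} = - \frac{554182}{157} \approx -3529.8$)
$\sqrt{\frac{1}{6130 + j} + 5012} = \sqrt{\frac{1}{6130 - \frac{554182}{157}} + 5012} = \sqrt{\frac{1}{\frac{408228}{157}} + 5012} = \sqrt{\frac{157}{408228} + 5012} = \sqrt{\frac{2046038893}{408228}} = \frac{\sqrt{208812591302901}}{204114}$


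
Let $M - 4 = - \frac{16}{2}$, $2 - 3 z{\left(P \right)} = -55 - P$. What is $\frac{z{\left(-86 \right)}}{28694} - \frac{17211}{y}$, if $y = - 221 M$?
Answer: $- \frac{740791469}{38048244} \approx -19.47$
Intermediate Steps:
$z{\left(P \right)} = 19 + \frac{P}{3}$ ($z{\left(P \right)} = \frac{2}{3} - \frac{-55 - P}{3} = \frac{2}{3} + \left(\frac{55}{3} + \frac{P}{3}\right) = 19 + \frac{P}{3}$)
$M = -4$ ($M = 4 - \frac{16}{2} = 4 - 8 = -4$)
$y = 884$ ($y = \left(-221\right) \left(-4\right) = 884$)
$\frac{z{\left(-86 \right)}}{28694} - \frac{17211}{y} = \frac{19 + \frac{1}{3} \left(-86\right)}{28694} - \frac{17211}{884} = \left(19 - \frac{86}{3}\right) \frac{1}{28694} - \frac{17211}{884} = \left(- \frac{29}{3}\right) \frac{1}{28694} - \frac{17211}{884} = - \frac{29}{86082} - \frac{17211}{884} = - \frac{740791469}{38048244}$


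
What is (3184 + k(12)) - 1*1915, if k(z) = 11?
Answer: 1280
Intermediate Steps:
(3184 + k(12)) - 1*1915 = (3184 + 11) - 1*1915 = 3195 - 1915 = 1280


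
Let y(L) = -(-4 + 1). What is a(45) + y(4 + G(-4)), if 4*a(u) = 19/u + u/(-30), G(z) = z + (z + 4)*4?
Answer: 983/360 ≈ 2.7306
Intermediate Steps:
G(z) = 16 + 5*z (G(z) = z + (4 + z)*4 = z + (16 + 4*z) = 16 + 5*z)
a(u) = -u/120 + 19/(4*u) (a(u) = (19/u + u/(-30))/4 = (19/u + u*(-1/30))/4 = (19/u - u/30)/4 = -u/120 + 19/(4*u))
y(L) = 3 (y(L) = -1*(-3) = 3)
a(45) + y(4 + G(-4)) = (1/120)*(570 - 1*45²)/45 + 3 = (1/120)*(1/45)*(570 - 1*2025) + 3 = (1/120)*(1/45)*(570 - 2025) + 3 = (1/120)*(1/45)*(-1455) + 3 = -97/360 + 3 = 983/360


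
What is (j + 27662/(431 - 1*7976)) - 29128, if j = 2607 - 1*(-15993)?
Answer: -79461422/7545 ≈ -10532.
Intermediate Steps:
j = 18600 (j = 2607 + 15993 = 18600)
(j + 27662/(431 - 1*7976)) - 29128 = (18600 + 27662/(431 - 1*7976)) - 29128 = (18600 + 27662/(431 - 7976)) - 29128 = (18600 + 27662/(-7545)) - 29128 = (18600 + 27662*(-1/7545)) - 29128 = (18600 - 27662/7545) - 29128 = 140309338/7545 - 29128 = -79461422/7545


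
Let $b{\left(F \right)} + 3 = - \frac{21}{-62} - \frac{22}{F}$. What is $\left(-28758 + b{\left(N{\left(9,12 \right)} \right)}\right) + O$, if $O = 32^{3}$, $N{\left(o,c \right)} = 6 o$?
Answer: $\frac{6707603}{1674} \approx 4006.9$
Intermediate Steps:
$b{\left(F \right)} = - \frac{165}{62} - \frac{22}{F}$ ($b{\left(F \right)} = -3 - \left(- \frac{21}{62} + \frac{22}{F}\right) = -3 + \left(\frac{21}{62} - \frac{22}{F}\right) = - \frac{165}{62} - \frac{22}{F}$)
$O = 32768$
$\left(-28758 + b{\left(N{\left(9,12 \right)} \right)}\right) + O = \left(-28758 - \left(\frac{165}{62} + \frac{22}{6 \cdot 9}\right)\right) + 32768 = \left(-28758 - \left(\frac{165}{62} + \frac{22}{54}\right)\right) + 32768 = \left(-28758 - \frac{5137}{1674}\right) + 32768 = - \frac{48146029}{1674} + 32768 = \frac{6707603}{1674}$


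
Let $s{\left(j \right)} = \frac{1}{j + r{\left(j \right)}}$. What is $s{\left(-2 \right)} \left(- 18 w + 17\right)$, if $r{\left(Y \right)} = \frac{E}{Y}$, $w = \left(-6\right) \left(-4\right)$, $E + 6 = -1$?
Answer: $- \frac{830}{3} \approx -276.67$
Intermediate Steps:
$E = -7$ ($E = -6 - 1 = -7$)
$w = 24$
$r{\left(Y \right)} = - \frac{7}{Y}$
$s{\left(j \right)} = \frac{1}{j - \frac{7}{j}}$
$s{\left(-2 \right)} \left(- 18 w + 17\right) = - \frac{2}{-7 + \left(-2\right)^{2}} \left(\left(-18\right) 24 + 17\right) = - \frac{2}{-7 + 4} \left(-432 + 17\right) = - \frac{2}{-3} \left(-415\right) = \left(-2\right) \left(- \frac{1}{3}\right) \left(-415\right) = \frac{2}{3} \left(-415\right) = - \frac{830}{3}$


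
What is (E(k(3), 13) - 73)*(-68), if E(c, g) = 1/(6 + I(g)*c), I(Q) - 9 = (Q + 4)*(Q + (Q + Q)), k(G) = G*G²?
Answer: 45048266/9075 ≈ 4964.0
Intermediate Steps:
k(G) = G³
I(Q) = 9 + 3*Q*(4 + Q) (I(Q) = 9 + (Q + 4)*(Q + (Q + Q)) = 9 + (4 + Q)*(Q + 2*Q) = 9 + (4 + Q)*(3*Q) = 9 + 3*Q*(4 + Q))
E(c, g) = 1/(6 + c*(9 + 3*g² + 12*g)) (E(c, g) = 1/(6 + (9 + 3*g² + 12*g)*c) = 1/(6 + c*(9 + 3*g² + 12*g)))
(E(k(3), 13) - 73)*(-68) = (1/(3*(2 + 3³*(3 + 13² + 4*13))) - 73)*(-68) = (1/(3*(2 + 27*(3 + 169 + 52))) - 73)*(-68) = (1/(3*(2 + 27*224)) - 73)*(-68) = (1/(3*(2 + 6048)) - 73)*(-68) = ((⅓)/6050 - 73)*(-68) = ((⅓)*(1/6050) - 73)*(-68) = (1/18150 - 73)*(-68) = -1324949/18150*(-68) = 45048266/9075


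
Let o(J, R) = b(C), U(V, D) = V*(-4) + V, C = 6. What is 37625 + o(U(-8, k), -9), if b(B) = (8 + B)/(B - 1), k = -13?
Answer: 188139/5 ≈ 37628.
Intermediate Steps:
U(V, D) = -3*V (U(V, D) = -4*V + V = -3*V)
b(B) = (8 + B)/(-1 + B)
o(J, R) = 14/5 (o(J, R) = (8 + 6)/(-1 + 6) = 14/5)
37625 + o(U(-8, k), -9) = 37625 + 14/5 = 188139/5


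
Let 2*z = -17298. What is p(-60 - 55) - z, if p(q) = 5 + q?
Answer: 8539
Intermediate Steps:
z = -8649 (z = (½)*(-17298) = -8649)
p(-60 - 55) - z = (5 + (-60 - 55)) - 1*(-8649) = (5 - 115) + 8649 = -110 + 8649 = 8539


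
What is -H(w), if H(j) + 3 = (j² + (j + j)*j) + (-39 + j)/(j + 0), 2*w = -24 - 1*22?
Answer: -36494/23 ≈ -1586.7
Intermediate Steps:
w = -23 (w = (-24 - 1*22)/2 = (-24 - 22)/2 = (½)*(-46) = -23)
H(j) = -3 + 3*j² + (-39 + j)/j (H(j) = -3 + ((j² + (j + j)*j) + (-39 + j)/(j + 0)) = -3 + ((j² + (2*j)*j) + (-39 + j)/j) = -3 + ((j² + 2*j²) + (-39 + j)/j) = -3 + (3*j² + (-39 + j)/j) = -3 + 3*j² + (-39 + j)/j)
-H(w) = -(-2 - 39/(-23) + 3*(-23)²) = -(-2 - 39*(-1/23) + 3*529) = -(-2 + 39/23 + 1587) = -1*36494/23 = -36494/23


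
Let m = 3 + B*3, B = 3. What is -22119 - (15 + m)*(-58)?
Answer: -20553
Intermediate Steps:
m = 12 (m = 3 + 3*3 = 3 + 9 = 12)
-22119 - (15 + m)*(-58) = -22119 - (15 + 12)*(-58) = -22119 - 27*(-58) = -22119 - 1*(-1566) = -22119 + 1566 = -20553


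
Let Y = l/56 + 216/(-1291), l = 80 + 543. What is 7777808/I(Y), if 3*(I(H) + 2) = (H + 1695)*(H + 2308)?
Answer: 2488919964527616/421980983175041 ≈ 5.8982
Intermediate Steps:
l = 623
Y = 113171/10328 (Y = 623/56 + 216/(-1291) = 623*(1/56) + 216*(-1/1291) = 89/8 - 216/1291 = 113171/10328 ≈ 10.958)
I(H) = -2 + (1695 + H)*(2308 + H)/3 (I(H) = -2 + ((H + 1695)*(H + 2308))/3 = -2 + ((1695 + H)*(2308 + H))/3 = -2 + (1695 + H)*(2308 + H)/3)
7777808/I(Y) = 7777808/(1304018 + (113171/10328)²/3 + (4003/3)*(113171/10328)) = 7777808/(1304018 + (⅓)*(12807675241/106667584) + 453023513/30984) = 7777808/(1304018 + 12807675241/320002752 + 453023513/30984) = 7777808/(421980983175041/320002752) = 7777808*(320002752/421980983175041) = 2488919964527616/421980983175041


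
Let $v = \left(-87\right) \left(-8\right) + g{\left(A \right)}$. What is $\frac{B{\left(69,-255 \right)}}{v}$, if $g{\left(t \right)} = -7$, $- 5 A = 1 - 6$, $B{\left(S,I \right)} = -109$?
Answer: $- \frac{109}{689} \approx -0.1582$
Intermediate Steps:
$A = 1$ ($A = - \frac{1 - 6}{5} = \left(- \frac{1}{5}\right) \left(-5\right) = 1$)
$v = 689$ ($v = \left(-87\right) \left(-8\right) - 7 = 696 - 7 = 689$)
$\frac{B{\left(69,-255 \right)}}{v} = - \frac{109}{689}$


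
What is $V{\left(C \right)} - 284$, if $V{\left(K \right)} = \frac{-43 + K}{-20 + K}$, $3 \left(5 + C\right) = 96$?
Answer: $- \frac{2004}{7} \approx -286.29$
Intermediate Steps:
$C = 27$ ($C = -5 + \frac{1}{3} \cdot 96 = -5 + 32 = 27$)
$V{\left(K \right)} = \frac{-43 + K}{-20 + K}$
$V{\left(C \right)} - 284 = \frac{-43 + 27}{-20 + 27} - 284 = \frac{1}{7} \left(-16\right) - 284 = - \frac{16}{7} - 284 = - \frac{2004}{7}$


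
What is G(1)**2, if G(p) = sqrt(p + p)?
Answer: 2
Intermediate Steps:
G(p) = sqrt(2)*sqrt(p) (G(p) = sqrt(2*p) = sqrt(2)*sqrt(p))
G(1)**2 = (sqrt(2)*sqrt(1))**2 = (sqrt(2)*1)**2 = (sqrt(2))**2 = 2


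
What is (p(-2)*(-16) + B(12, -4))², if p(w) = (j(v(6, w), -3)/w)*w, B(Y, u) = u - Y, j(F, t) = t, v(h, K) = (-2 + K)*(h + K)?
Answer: 1024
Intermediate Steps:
v(h, K) = (-2 + K)*(K + h)
p(w) = -3 (p(w) = (-3/w)*w = -3)
(p(-2)*(-16) + B(12, -4))² = (-3*(-16) + (-4 - 1*12))² = (48 + (-4 - 12))² = (48 - 16)² = 32² = 1024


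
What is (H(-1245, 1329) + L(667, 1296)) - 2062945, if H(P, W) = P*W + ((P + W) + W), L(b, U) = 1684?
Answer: -3714453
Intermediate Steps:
H(P, W) = P + 2*W + P*W (H(P, W) = P*W + (P + 2*W) = P + 2*W + P*W)
(H(-1245, 1329) + L(667, 1296)) - 2062945 = ((-1245 + 2*1329 - 1245*1329) + 1684) - 2062945 = ((-1245 + 2658 - 1654605) + 1684) - 2062945 = (-1653192 + 1684) - 2062945 = -1651508 - 2062945 = -3714453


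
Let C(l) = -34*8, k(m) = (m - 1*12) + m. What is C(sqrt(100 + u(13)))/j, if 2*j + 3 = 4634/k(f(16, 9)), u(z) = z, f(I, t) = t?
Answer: -408/577 ≈ -0.70711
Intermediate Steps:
k(m) = -12 + 2*m (k(m) = (m - 12) + m = (-12 + m) + m = -12 + 2*m)
C(l) = -272
j = 1154/3 (j = -3/2 + (4634/(-12 + 2*9))/2 = -3/2 + (4634/(-12 + 18))/2 = -3/2 + (4634/6)/2 = -3/2 + (4634*(1/6))/2 = -3/2 + (1/2)*(2317/3) = -3/2 + 2317/6 = 1154/3 ≈ 384.67)
C(sqrt(100 + u(13)))/j = -272/1154/3 = -272*3/1154 = -408/577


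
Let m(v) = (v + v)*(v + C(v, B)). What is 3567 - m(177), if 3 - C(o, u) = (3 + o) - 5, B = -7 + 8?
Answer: 1797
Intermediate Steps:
B = 1
C(o, u) = 5 - o (C(o, u) = 3 - ((3 + o) - 5) = 3 - (-2 + o) = 3 + (2 - o) = 5 - o)
m(v) = 10*v (m(v) = (v + v)*(v + (5 - v)) = (2*v)*5 = 10*v)
3567 - m(177) = 3567 - 10*177 = 3567 - 1*1770 = 3567 - 1770 = 1797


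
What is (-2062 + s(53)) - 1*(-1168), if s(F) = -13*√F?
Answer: -894 - 13*√53 ≈ -988.64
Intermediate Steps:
(-2062 + s(53)) - 1*(-1168) = (-2062 - 13*√53) - 1*(-1168) = (-2062 - 13*√53) + 1168 = -894 - 13*√53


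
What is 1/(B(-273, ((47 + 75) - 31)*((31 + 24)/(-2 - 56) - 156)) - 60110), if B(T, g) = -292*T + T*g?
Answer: 58/227282977 ≈ 2.5519e-7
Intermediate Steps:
1/(B(-273, ((47 + 75) - 31)*((31 + 24)/(-2 - 56) - 156)) - 60110) = 1/(-273*(-292 + ((47 + 75) - 31)*((31 + 24)/(-2 - 56) - 156)) - 60110) = 1/(-273*(-292 + (122 - 31)*(55/(-58) - 156)) - 60110) = 1/(-273*(-292 + 91*(55*(-1/58) - 156)) - 60110) = 1/(-273*(-292 + 91*(-55/58 - 156)) - 60110) = 1/(-273*(-292 + 91*(-9103/58)) - 60110) = 1/(-273*(-292 - 828373/58) - 60110) = 1/(-273*(-845309/58) - 60110) = 1/(230769357/58 - 60110) = 1/(227282977/58) = 58/227282977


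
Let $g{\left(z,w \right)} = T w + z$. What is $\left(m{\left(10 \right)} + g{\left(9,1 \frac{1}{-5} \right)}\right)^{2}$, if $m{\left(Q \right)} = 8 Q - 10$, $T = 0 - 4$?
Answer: $\frac{159201}{25} \approx 6368.0$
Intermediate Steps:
$T = -4$ ($T = 0 - 4 = -4$)
$g{\left(z,w \right)} = z - 4 w$ ($g{\left(z,w \right)} = - 4 w + z = z - 4 w$)
$m{\left(Q \right)} = -10 + 8 Q$
$\left(m{\left(10 \right)} + g{\left(9,1 \frac{1}{-5} \right)}\right)^{2} = \left(\left(-10 + 8 \cdot 10\right) + \left(9 - 4 \cdot 1 \frac{1}{-5}\right)\right)^{2} = \left(\left(-10 + 80\right) + \left(9 - 4 \cdot 1 \left(- \frac{1}{5}\right)\right)\right)^{2} = \left(70 + \left(9 - - \frac{4}{5}\right)\right)^{2} = \left(70 + \left(9 + \frac{4}{5}\right)\right)^{2} = \left(70 + \frac{49}{5}\right)^{2} = \left(\frac{399}{5}\right)^{2} = \frac{159201}{25}$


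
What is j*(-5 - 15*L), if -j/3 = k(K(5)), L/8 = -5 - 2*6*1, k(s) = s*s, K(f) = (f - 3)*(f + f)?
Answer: -2442000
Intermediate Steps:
K(f) = 2*f*(-3 + f) (K(f) = (-3 + f)*(2*f) = 2*f*(-3 + f))
k(s) = s²
L = -136 (L = 8*(-5 - 2*6*1) = 8*(-5 - 12*1) = 8*(-5 - 12) = 8*(-17) = -136)
j = -1200 (j = -3*100*(-3 + 5)² = -3*(2*5*2)² = -3*20² = -3*400 = -1200)
j*(-5 - 15*L) = -1200*(-5 - 15*(-136)) = -1200*(-5 + 2040) = -1200*2035 = -2442000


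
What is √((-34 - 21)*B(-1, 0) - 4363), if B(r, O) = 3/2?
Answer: I*√17782/2 ≈ 66.675*I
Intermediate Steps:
B(r, O) = 3/2 (B(r, O) = 3*(½) = 3/2)
√((-34 - 21)*B(-1, 0) - 4363) = √((-34 - 21)*(3/2) - 4363) = √(-55*3/2 - 4363) = √(-165/2 - 4363) = √(-8891/2) = I*√17782/2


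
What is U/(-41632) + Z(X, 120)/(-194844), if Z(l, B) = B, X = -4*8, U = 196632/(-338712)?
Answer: -5742494419/9540088578592 ≈ -0.00060193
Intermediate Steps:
U = -8193/14113 (U = 196632*(-1/338712) = -8193/14113 ≈ -0.58053)
X = -32
U/(-41632) + Z(X, 120)/(-194844) = -8193/14113/(-41632) + 120/(-194844) = -8193/14113*(-1/41632) + 120*(-1/194844) = 8193/587552416 - 10/16237 = -5742494419/9540088578592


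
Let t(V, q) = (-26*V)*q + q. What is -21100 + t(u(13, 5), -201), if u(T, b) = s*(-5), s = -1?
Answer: 4829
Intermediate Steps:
u(T, b) = 5 (u(T, b) = -1*(-5) = 5)
t(V, q) = q - 26*V*q (t(V, q) = -26*V*q + q = q - 26*V*q)
-21100 + t(u(13, 5), -201) = -21100 - 201*(1 - 26*5) = -21100 - 201*(1 - 130) = -21100 - 201*(-129) = -21100 + 25929 = 4829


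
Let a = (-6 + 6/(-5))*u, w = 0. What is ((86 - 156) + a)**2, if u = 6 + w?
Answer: 320356/25 ≈ 12814.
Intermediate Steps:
u = 6 (u = 6 + 0 = 6)
a = -216/5 (a = (-6 + 6/(-5))*6 = (-6 + 6*(-1/5))*6 = (-6 - 6/5)*6 = -36/5*6 = -216/5 ≈ -43.200)
((86 - 156) + a)**2 = ((86 - 156) - 216/5)**2 = (-70 - 216/5)**2 = (-566/5)**2 = 320356/25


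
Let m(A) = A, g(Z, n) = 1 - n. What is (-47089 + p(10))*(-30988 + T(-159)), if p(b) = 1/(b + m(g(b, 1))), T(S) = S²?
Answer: 2687363523/10 ≈ 2.6874e+8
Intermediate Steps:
p(b) = 1/b (p(b) = 1/(b + (1 - 1*1)) = 1/(b + (1 - 1)) = 1/(b + 0) = 1/b)
(-47089 + p(10))*(-30988 + T(-159)) = (-47089 + 1/10)*(-30988 + (-159)²) = (-47089 + ⅒)*(-30988 + 25281) = -470889/10*(-5707) = 2687363523/10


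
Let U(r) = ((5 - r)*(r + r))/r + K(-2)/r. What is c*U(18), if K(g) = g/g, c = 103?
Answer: -48101/18 ≈ -2672.3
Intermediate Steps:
K(g) = 1
U(r) = 10 + 1/r - 2*r (U(r) = ((5 - r)*(r + r))/r + 1/r = ((5 - r)*(2*r))/r + 1/r = (2*r*(5 - r))/r + 1/r = (10 - 2*r) + 1/r = 10 + 1/r - 2*r)
c*U(18) = 103*(10 + 1/18 - 2*18) = 103*(10 + 1/18 - 36) = 103*(-467/18) = -48101/18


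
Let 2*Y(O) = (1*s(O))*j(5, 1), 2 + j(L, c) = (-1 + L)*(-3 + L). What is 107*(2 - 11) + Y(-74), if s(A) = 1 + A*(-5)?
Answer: 150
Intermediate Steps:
s(A) = 1 - 5*A
j(L, c) = -2 + (-1 + L)*(-3 + L)
Y(O) = 3 - 15*O (Y(O) = ((1*(1 - 5*O))*(1 + 5² - 4*5))/2 = ((1 - 5*O)*(1 + 25 - 20))/2 = ((1 - 5*O)*6)/2 = (6 - 30*O)/2 = 3 - 15*O)
107*(2 - 11) + Y(-74) = 107*(2 - 11) + (3 - 15*(-74)) = 107*(-9) + (3 + 1110) = -963 + 1113 = 150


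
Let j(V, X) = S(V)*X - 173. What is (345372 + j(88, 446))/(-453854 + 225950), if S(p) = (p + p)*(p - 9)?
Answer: -6546383/227904 ≈ -28.724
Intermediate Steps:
S(p) = 2*p*(-9 + p) (S(p) = (2*p)*(-9 + p) = 2*p*(-9 + p))
j(V, X) = -173 + 2*V*X*(-9 + V) (j(V, X) = (2*V*(-9 + V))*X - 173 = 2*V*X*(-9 + V) - 173 = -173 + 2*V*X*(-9 + V))
(345372 + j(88, 446))/(-453854 + 225950) = (345372 + (-173 + 2*88*446*(-9 + 88)))/(-453854 + 225950) = (345372 + (-173 + 2*88*446*79))/(-227904) = (345372 + (-173 + 6201184))*(-1/227904) = (345372 + 6201011)*(-1/227904) = 6546383*(-1/227904) = -6546383/227904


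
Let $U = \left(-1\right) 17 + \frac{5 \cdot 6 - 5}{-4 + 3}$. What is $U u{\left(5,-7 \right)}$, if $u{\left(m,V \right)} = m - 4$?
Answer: $-42$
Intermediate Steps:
$u{\left(m,V \right)} = -4 + m$ ($u{\left(m,V \right)} = m - 4 = -4 + m$)
$U = -42$ ($U = -17 + \frac{30 - 5}{-1} = -17 + 25 \left(-1\right) = -17 - 25 = -42$)
$U u{\left(5,-7 \right)} = - 42 \left(-4 + 5\right) = \left(-42\right) 1 = -42$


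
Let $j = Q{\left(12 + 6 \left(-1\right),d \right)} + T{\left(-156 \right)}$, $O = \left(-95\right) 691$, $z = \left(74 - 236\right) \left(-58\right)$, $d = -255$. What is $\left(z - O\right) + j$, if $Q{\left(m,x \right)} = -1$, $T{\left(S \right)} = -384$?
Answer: $74656$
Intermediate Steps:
$z = 9396$ ($z = \left(-162\right) \left(-58\right) = 9396$)
$O = -65645$
$j = -385$ ($j = -1 - 384 = -385$)
$\left(z - O\right) + j = \left(9396 - -65645\right) - 385 = \left(9396 + 65645\right) - 385 = 75041 - 385 = 74656$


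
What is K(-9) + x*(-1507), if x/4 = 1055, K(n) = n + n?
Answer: -6359558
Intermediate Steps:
K(n) = 2*n
x = 4220 (x = 4*1055 = 4220)
K(-9) + x*(-1507) = 2*(-9) + 4220*(-1507) = -18 - 6359540 = -6359558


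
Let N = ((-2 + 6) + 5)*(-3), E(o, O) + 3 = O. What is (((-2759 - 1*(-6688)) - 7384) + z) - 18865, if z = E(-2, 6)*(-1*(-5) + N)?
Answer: -22386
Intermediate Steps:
E(o, O) = -3 + O
N = -27 (N = (4 + 5)*(-3) = 9*(-3) = -27)
z = -66 (z = (-3 + 6)*(-1*(-5) - 27) = 3*(5 - 27) = 3*(-22) = -66)
(((-2759 - 1*(-6688)) - 7384) + z) - 18865 = (((-2759 - 1*(-6688)) - 7384) - 66) - 18865 = (((-2759 + 6688) - 7384) - 66) - 18865 = ((3929 - 7384) - 66) - 18865 = (-3455 - 66) - 18865 = -3521 - 18865 = -22386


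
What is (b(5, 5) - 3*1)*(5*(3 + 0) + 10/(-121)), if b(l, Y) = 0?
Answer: -5415/121 ≈ -44.752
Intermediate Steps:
(b(5, 5) - 3*1)*(5*(3 + 0) + 10/(-121)) = (0 - 3*1)*(5*(3 + 0) + 10/(-121)) = (0 - 3)*(5*3 + 10*(-1/121)) = -3*(15 - 10/121) = -3*1805/121 = -5415/121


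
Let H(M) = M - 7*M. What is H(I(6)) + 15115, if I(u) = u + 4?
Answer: 15055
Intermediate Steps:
I(u) = 4 + u
H(M) = -6*M
H(I(6)) + 15115 = -6*(4 + 6) + 15115 = -6*10 + 15115 = -60 + 15115 = 15055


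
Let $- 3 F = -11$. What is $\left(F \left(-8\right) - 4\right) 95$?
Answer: $- \frac{9500}{3} \approx -3166.7$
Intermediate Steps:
$F = \frac{11}{3}$ ($F = \left(- \frac{1}{3}\right) \left(-11\right) = \frac{11}{3} \approx 3.6667$)
$\left(F \left(-8\right) - 4\right) 95 = \left(\frac{11}{3} \left(-8\right) - 4\right) 95 = \left(- \frac{88}{3} - 4\right) 95 = \left(- \frac{100}{3}\right) 95 = - \frac{9500}{3}$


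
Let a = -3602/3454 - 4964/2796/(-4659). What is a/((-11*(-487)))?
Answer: -5863067234/30128941220499 ≈ -0.00019460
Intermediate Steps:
a = -5863067234/5624219007 (a = -3602*1/3454 - 4964*1/2796*(-1/4659) = -1801/1727 - 1241/699*(-1/4659) = -1801/1727 + 1241/3256641 = -5863067234/5624219007 ≈ -1.0425)
a/((-11*(-487))) = -5863067234/(5624219007*((-11*(-487)))) = -5863067234/5624219007/5357 = -5863067234/5624219007*1/5357 = -5863067234/30128941220499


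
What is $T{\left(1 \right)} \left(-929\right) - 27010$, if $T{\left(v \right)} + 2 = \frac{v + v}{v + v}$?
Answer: $-26081$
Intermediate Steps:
$T{\left(v \right)} = -1$ ($T{\left(v \right)} = -2 + \frac{v + v}{v + v} = -2 + \frac{2 v}{2 v} = -2 + 2 v \frac{1}{2 v} = -2 + 1 = -1$)
$T{\left(1 \right)} \left(-929\right) - 27010 = \left(-1\right) \left(-929\right) - 27010 = 929 - 27010 = -26081$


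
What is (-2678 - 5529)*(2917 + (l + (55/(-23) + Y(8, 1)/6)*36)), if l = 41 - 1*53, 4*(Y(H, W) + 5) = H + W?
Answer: -1057972577/46 ≈ -2.2999e+7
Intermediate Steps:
Y(H, W) = -5 + H/4 + W/4 (Y(H, W) = -5 + (H + W)/4 = -5 + (H/4 + W/4) = -5 + H/4 + W/4)
l = -12 (l = 41 - 53 = -12)
(-2678 - 5529)*(2917 + (l + (55/(-23) + Y(8, 1)/6)*36)) = (-2678 - 5529)*(2917 + (-12 + (55/(-23) + (-5 + (¼)*8 + (¼)*1)/6)*36)) = -8207*(2917 + (-12 + (55*(-1/23) + (-5 + 2 + ¼)*(⅙))*36)) = -8207*(2917 + (-12 + (-55/23 - 11/4*⅙)*36)) = -8207*(2917 + (-12 + (-55/23 - 11/24)*36)) = -8207*(2917 + (-12 - 1573/552*36)) = -8207*(2917 + (-12 - 4719/46)) = -8207*(2917 - 5271/46) = -8207*128911/46 = -1057972577/46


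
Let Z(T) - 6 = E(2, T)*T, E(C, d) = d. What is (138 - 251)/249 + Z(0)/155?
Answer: -16021/38595 ≈ -0.41511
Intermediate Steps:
Z(T) = 6 + T² (Z(T) = 6 + T*T = 6 + T²)
(138 - 251)/249 + Z(0)/155 = (138 - 251)/249 + (6 + 0²)/155 = -113*1/249 + (6 + 0)*(1/155) = -113/249 + 6*(1/155) = -113/249 + 6/155 = -16021/38595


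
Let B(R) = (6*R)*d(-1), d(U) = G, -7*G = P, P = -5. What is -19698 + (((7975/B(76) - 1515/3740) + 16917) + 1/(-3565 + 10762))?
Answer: -187992123019/68189176 ≈ -2756.9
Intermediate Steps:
G = 5/7 (G = -1/7*(-5) = 5/7 ≈ 0.71429)
d(U) = 5/7
B(R) = 30*R/7 (B(R) = (6*R)*(5/7) = 30*R/7)
-19698 + (((7975/B(76) - 1515/3740) + 16917) + 1/(-3565 + 10762)) = -19698 + (((7975/(((30/7)*76)) - 1515/3740) + 16917) + 1/(-3565 + 10762)) = -19698 + (((7975/(2280/7) - 1515*1/3740) + 16917) + 1/7197) = -19698 + (((7975*(7/2280) - 303/748) + 16917) + 1/7197) = -19698 + (((11165/456 - 303/748) + 16917) + 1/7197) = -19698 + ((2053313/85272 + 16917) + 1/7197) = -19698 + (1444599737/85272 + 1/7197) = -19698 + 1155198265829/68189176 = -187992123019/68189176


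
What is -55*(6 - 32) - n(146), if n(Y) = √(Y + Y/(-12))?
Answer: 1430 - √4818/6 ≈ 1418.4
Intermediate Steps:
n(Y) = √33*√Y/6 (n(Y) = √(Y + Y*(-1/12)) = √(Y - Y/12) = √(11*Y/12) = √33*√Y/6)
-55*(6 - 32) - n(146) = -55*(6 - 32) - √33*√146/6 = -55*(-26) - √4818/6 = 1430 - √4818/6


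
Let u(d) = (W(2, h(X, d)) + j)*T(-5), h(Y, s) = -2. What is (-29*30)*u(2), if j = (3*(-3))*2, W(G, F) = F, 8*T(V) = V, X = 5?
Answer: -10875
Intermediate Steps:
T(V) = V/8
j = -18 (j = -9*2 = -18)
u(d) = 25/2 (u(d) = (-2 - 18)*((1/8)*(-5)) = -20*(-5/8) = 25/2)
(-29*30)*u(2) = -29*30*(25/2) = -870*25/2 = -10875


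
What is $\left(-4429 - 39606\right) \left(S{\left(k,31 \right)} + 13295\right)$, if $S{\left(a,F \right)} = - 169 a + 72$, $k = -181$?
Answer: $-1935602460$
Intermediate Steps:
$S{\left(a,F \right)} = 72 - 169 a$
$\left(-4429 - 39606\right) \left(S{\left(k,31 \right)} + 13295\right) = \left(-4429 - 39606\right) \left(\left(72 - -30589\right) + 13295\right) = - 44035 \left(\left(72 + 30589\right) + 13295\right) = - 44035 \left(30661 + 13295\right) = \left(-44035\right) 43956 = -1935602460$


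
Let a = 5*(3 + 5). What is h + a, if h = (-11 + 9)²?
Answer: 44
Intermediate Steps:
a = 40 (a = 5*8 = 40)
h = 4 (h = (-2)² = 4)
h + a = 4 + 40 = 44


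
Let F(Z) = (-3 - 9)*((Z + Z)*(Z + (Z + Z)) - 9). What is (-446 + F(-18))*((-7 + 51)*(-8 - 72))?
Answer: 83304320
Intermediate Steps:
F(Z) = 108 - 72*Z² (F(Z) = -12*((2*Z)*(Z + 2*Z) - 9) = -12*((2*Z)*(3*Z) - 9) = -12*(6*Z² - 9) = -12*(-9 + 6*Z²) = 108 - 72*Z²)
(-446 + F(-18))*((-7 + 51)*(-8 - 72)) = (-446 + (108 - 72*(-18)²))*((-7 + 51)*(-8 - 72)) = (-446 + (108 - 72*324))*(44*(-80)) = (-446 + (108 - 23328))*(-3520) = (-446 - 23220)*(-3520) = -23666*(-3520) = 83304320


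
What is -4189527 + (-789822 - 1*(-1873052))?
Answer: -3106297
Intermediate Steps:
-4189527 + (-789822 - 1*(-1873052)) = -4189527 + (-789822 + 1873052) = -4189527 + 1083230 = -3106297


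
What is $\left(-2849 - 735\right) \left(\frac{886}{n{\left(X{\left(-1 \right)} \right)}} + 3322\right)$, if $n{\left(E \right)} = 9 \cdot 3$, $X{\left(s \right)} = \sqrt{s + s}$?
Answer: $- \frac{324638720}{27} \approx -1.2024 \cdot 10^{7}$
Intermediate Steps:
$X{\left(s \right)} = \sqrt{2} \sqrt{s}$ ($X{\left(s \right)} = \sqrt{2 s} = \sqrt{2} \sqrt{s}$)
$n{\left(E \right)} = 27$
$\left(-2849 - 735\right) \left(\frac{886}{n{\left(X{\left(-1 \right)} \right)}} + 3322\right) = \left(-2849 - 735\right) \left(\frac{886}{27} + 3322\right) = - 3584 \left(886 \cdot \frac{1}{27} + 3322\right) = - 3584 \left(\frac{886}{27} + 3322\right) = \left(-3584\right) \frac{90580}{27} = - \frac{324638720}{27}$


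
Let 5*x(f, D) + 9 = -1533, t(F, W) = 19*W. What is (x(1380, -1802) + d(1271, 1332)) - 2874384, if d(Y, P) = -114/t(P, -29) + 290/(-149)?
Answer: -62107766882/21605 ≈ -2.8747e+6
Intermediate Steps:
x(f, D) = -1542/5 (x(f, D) = -9/5 + (1/5)*(-1533) = -9/5 - 1533/5 = -1542/5)
d(Y, P) = -7516/4321 (d(Y, P) = -114/(19*(-29)) + 290/(-149) = -114/(-551) + 290*(-1/149) = -114*(-1/551) - 290/149 = 6/29 - 290/149 = -7516/4321)
(x(1380, -1802) + d(1271, 1332)) - 2874384 = (-1542/5 - 7516/4321) - 2874384 = -6700562/21605 - 2874384 = -62107766882/21605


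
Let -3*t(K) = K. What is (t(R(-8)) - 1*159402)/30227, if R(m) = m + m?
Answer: -478190/90681 ≈ -5.2733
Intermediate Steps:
R(m) = 2*m
t(K) = -K/3
(t(R(-8)) - 1*159402)/30227 = (-2*(-8)/3 - 1*159402)/30227 = (-1/3*(-16) - 159402)*(1/30227) = (16/3 - 159402)*(1/30227) = -478190/3*1/30227 = -478190/90681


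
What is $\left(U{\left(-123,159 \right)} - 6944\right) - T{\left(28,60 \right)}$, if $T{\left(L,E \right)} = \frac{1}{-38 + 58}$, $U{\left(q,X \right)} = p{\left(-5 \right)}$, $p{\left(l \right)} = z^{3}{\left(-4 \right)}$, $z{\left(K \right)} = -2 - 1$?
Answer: $- \frac{139421}{20} \approx -6971.0$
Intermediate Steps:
$z{\left(K \right)} = -3$
$p{\left(l \right)} = -27$ ($p{\left(l \right)} = \left(-3\right)^{3} = -27$)
$U{\left(q,X \right)} = -27$
$T{\left(L,E \right)} = \frac{1}{20}$
$\left(U{\left(-123,159 \right)} - 6944\right) - T{\left(28,60 \right)} = \left(-27 - 6944\right) - \frac{1}{20} = -6971 - \frac{1}{20} = - \frac{139421}{20}$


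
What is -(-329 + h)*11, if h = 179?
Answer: 1650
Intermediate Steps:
-(-329 + h)*11 = -(-329 + 179)*11 = -(-150)*11 = -1*(-1650) = 1650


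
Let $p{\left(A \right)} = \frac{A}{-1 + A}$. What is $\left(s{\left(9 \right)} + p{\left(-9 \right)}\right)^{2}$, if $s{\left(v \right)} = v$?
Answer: $\frac{9801}{100} \approx 98.01$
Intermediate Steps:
$p{\left(A \right)} = \frac{A}{-1 + A}$
$\left(s{\left(9 \right)} + p{\left(-9 \right)}\right)^{2} = \left(9 - \frac{9}{-1 - 9}\right)^{2} = \left(9 - \frac{9}{-10}\right)^{2} = \left(9 - - \frac{9}{10}\right)^{2} = \left(9 + \frac{9}{10}\right)^{2} = \left(\frac{99}{10}\right)^{2} = \frac{9801}{100}$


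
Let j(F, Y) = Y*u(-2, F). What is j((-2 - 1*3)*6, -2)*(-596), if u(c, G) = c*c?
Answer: 4768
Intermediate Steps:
u(c, G) = c²
j(F, Y) = 4*Y (j(F, Y) = Y*(-2)² = Y*4 = 4*Y)
j((-2 - 1*3)*6, -2)*(-596) = (4*(-2))*(-596) = -8*(-596) = 4768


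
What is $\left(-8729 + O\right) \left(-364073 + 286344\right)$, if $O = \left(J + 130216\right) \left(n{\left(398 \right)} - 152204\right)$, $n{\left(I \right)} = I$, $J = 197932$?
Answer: $3872058010597393$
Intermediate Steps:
$O = -49814835288$ ($O = \left(197932 + 130216\right) \left(398 - 152204\right) = 328148 \left(-151806\right) = -49814835288$)
$\left(-8729 + O\right) \left(-364073 + 286344\right) = \left(-8729 - 49814835288\right) \left(-364073 + 286344\right) = \left(-49814844017\right) \left(-77729\right) = 3872058010597393$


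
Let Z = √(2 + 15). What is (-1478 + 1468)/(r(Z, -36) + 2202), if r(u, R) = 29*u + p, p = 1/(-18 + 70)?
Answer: -59542600/13072735937 + 784160*√17/13072735937 ≈ -0.0043074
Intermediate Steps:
p = 1/52 ≈ 0.019231
Z = √17 ≈ 4.1231
r(u, R) = 1/52 + 29*u (r(u, R) = 29*u + 1/52 = 1/52 + 29*u)
(-1478 + 1468)/(r(Z, -36) + 2202) = (-1478 + 1468)/((1/52 + 29*√17) + 2202) = -10/(114505/52 + 29*√17)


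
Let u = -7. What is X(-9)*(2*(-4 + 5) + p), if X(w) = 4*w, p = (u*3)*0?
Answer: -72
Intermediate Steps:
p = 0 (p = -7*3*0 = -21*0 = 0)
X(-9)*(2*(-4 + 5) + p) = (4*(-9))*(2*(-4 + 5) + 0) = -36*(2*1 + 0) = -36*(2 + 0) = -36*2 = -72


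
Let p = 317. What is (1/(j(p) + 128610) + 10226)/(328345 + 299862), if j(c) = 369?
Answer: 1318939255/81025510653 ≈ 0.016278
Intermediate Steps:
(1/(j(p) + 128610) + 10226)/(328345 + 299862) = (1/(369 + 128610) + 10226)/(328345 + 299862) = (1/128979 + 10226)/628207 = (1/128979 + 10226)*(1/628207) = (1318939255/128979)*(1/628207) = 1318939255/81025510653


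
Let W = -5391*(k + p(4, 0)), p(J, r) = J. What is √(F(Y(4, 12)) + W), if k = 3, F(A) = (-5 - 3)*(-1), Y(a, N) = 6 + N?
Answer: I*√37729 ≈ 194.24*I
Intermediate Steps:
F(A) = 8 (F(A) = -8*(-1) = 8)
W = -37737 (W = -5391*(3 + 4) = -5391*7 = -1797*21 = -37737)
√(F(Y(4, 12)) + W) = √(8 - 37737) = √(-37729) = I*√37729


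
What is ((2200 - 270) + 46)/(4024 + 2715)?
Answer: 1976/6739 ≈ 0.29322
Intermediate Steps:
((2200 - 270) + 46)/(4024 + 2715) = (1930 + 46)/6739 = 1976*(1/6739) = 1976/6739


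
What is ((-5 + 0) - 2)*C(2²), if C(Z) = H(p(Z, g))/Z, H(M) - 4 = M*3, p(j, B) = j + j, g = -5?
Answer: -49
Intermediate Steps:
p(j, B) = 2*j
H(M) = 4 + 3*M (H(M) = 4 + M*3 = 4 + 3*M)
C(Z) = (4 + 6*Z)/Z (C(Z) = (4 + 3*(2*Z))/Z = (4 + 6*Z)/Z)
((-5 + 0) - 2)*C(2²) = ((-5 + 0) - 2)*(6 + 4/(2²)) = (-5 - 2)*(6 + 4/4) = -7*(6 + 4*(¼)) = -7*(6 + 1) = -7*7 = -49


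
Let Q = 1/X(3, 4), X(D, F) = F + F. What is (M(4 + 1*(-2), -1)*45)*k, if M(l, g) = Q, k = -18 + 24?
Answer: 135/4 ≈ 33.750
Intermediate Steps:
X(D, F) = 2*F
Q = ⅛ (Q = 1/(2*4) = 1/8 = 1*(⅛) = ⅛ ≈ 0.12500)
k = 6
M(l, g) = ⅛
(M(4 + 1*(-2), -1)*45)*k = ((⅛)*45)*6 = (45/8)*6 = 135/4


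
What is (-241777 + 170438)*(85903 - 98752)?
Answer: 916634811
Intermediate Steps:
(-241777 + 170438)*(85903 - 98752) = -71339*(-12849) = 916634811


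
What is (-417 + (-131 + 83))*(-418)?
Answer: 194370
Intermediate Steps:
(-417 + (-131 + 83))*(-418) = (-417 - 48)*(-418) = -465*(-418) = 194370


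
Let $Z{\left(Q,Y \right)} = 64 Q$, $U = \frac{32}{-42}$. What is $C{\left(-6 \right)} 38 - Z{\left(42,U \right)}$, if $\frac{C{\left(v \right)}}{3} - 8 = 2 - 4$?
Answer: $-2004$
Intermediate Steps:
$U = - \frac{16}{21}$ ($U = 32 \left(- \frac{1}{42}\right) = - \frac{16}{21} \approx -0.7619$)
$C{\left(v \right)} = 18$ ($C{\left(v \right)} = 24 + 3 \left(2 - 4\right) = 24 + 3 \left(-2\right) = 24 - 6 = 18$)
$C{\left(-6 \right)} 38 - Z{\left(42,U \right)} = 18 \cdot 38 - 64 \cdot 42 = 684 - 2688 = -2004$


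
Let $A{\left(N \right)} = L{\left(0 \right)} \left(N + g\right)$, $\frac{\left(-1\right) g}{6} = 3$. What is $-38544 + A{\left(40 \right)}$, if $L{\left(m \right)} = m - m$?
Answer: $-38544$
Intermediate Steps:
$g = -18$ ($g = \left(-6\right) 3 = -18$)
$L{\left(m \right)} = 0$
$A{\left(N \right)} = 0$ ($A{\left(N \right)} = 0 \left(N - 18\right) = 0 \left(-18 + N\right) = 0$)
$-38544 + A{\left(40 \right)} = -38544 + 0 = -38544$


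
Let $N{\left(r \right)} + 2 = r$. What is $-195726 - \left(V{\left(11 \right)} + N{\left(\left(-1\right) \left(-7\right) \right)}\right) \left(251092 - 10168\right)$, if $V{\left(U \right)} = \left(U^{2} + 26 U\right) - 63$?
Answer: $-84278202$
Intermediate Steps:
$N{\left(r \right)} = -2 + r$
$V{\left(U \right)} = -63 + U^{2} + 26 U$
$-195726 - \left(V{\left(11 \right)} + N{\left(\left(-1\right) \left(-7\right) \right)}\right) \left(251092 - 10168\right) = -195726 - \left(\left(-63 + 11^{2} + 26 \cdot 11\right) - -5\right) \left(251092 - 10168\right) = -195726 - \left(\left(-63 + 121 + 286\right) + \left(-2 + 7\right)\right) 240924 = -195726 - \left(344 + 5\right) 240924 = -195726 - 349 \cdot 240924 = -195726 - 84082476 = -84278202$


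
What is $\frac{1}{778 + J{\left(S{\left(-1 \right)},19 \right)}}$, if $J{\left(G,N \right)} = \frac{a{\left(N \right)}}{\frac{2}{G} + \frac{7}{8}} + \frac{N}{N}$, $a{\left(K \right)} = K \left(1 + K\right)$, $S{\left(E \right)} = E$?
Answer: $\frac{9}{3971} \approx 0.0022664$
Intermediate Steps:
$J{\left(G,N \right)} = 1 + \frac{N \left(1 + N\right)}{\frac{7}{8} + \frac{2}{G}}$ ($J{\left(G,N \right)} = \frac{N \left(1 + N\right)}{\frac{2}{G} + \frac{7}{8}} + \frac{N}{N} = \frac{N \left(1 + N\right)}{\frac{2}{G} + 7 \cdot \frac{1}{8}} + 1 = \frac{N \left(1 + N\right)}{\frac{2}{G} + \frac{7}{8}} + 1 = \frac{N \left(1 + N\right)}{\frac{7}{8} + \frac{2}{G}} + 1 = 1 + \frac{N \left(1 + N\right)}{\frac{7}{8} + \frac{2}{G}}$)
$\frac{1}{778 + J{\left(S{\left(-1 \right)},19 \right)}} = \frac{1}{778 + \frac{16 + 7 \left(-1\right) + 8 \left(-1\right) 19 \left(1 + 19\right)}{16 + 7 \left(-1\right)}} = \frac{1}{778 + \frac{16 - 7 + 8 \left(-1\right) 19 \cdot 20}{16 - 7}} = \frac{1}{778 + \frac{16 - 7 - 3040}{9}} = \frac{1}{778 + \frac{1}{9} \left(-3031\right)} = \frac{1}{778 - \frac{3031}{9}} = \frac{1}{\frac{3971}{9}} = \frac{9}{3971}$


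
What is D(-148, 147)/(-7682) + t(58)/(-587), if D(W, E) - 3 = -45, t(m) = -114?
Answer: 450201/2254667 ≈ 0.19968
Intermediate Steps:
D(W, E) = -42 (D(W, E) = 3 - 45 = -42)
D(-148, 147)/(-7682) + t(58)/(-587) = -42/(-7682) - 114/(-587) = -42*(-1/7682) - 114*(-1/587) = 21/3841 + 114/587 = 450201/2254667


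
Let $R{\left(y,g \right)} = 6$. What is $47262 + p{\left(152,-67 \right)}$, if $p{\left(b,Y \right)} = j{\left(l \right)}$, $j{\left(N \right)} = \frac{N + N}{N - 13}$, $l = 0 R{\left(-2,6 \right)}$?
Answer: $47262$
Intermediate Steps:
$l = 0$ ($l = 0 \cdot 6 = 0$)
$j{\left(N \right)} = \frac{2 N}{-13 + N}$
$p{\left(b,Y \right)} = 0$ ($p{\left(b,Y \right)} = 2 \cdot 0 \frac{1}{-13 + 0} = 2 \cdot 0 \frac{1}{-13} = 2 \cdot 0 \left(- \frac{1}{13}\right) = 0$)
$47262 + p{\left(152,-67 \right)} = 47262 + 0 = 47262$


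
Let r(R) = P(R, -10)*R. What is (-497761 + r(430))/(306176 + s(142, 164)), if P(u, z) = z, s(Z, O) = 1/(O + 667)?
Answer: -417212691/254432257 ≈ -1.6398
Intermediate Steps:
s(Z, O) = 1/(667 + O)
r(R) = -10*R
(-497761 + r(430))/(306176 + s(142, 164)) = (-497761 - 10*430)/(306176 + 1/(667 + 164)) = (-497761 - 4300)/(306176 + 1/831) = -502061/(306176 + 1/831) = -502061/254432257/831 = -502061*831/254432257 = -417212691/254432257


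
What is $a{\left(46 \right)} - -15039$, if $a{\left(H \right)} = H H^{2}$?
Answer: $112375$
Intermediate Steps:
$a{\left(H \right)} = H^{3}$
$a{\left(46 \right)} - -15039 = 46^{3} - -15039 = 97336 + 15039 = 112375$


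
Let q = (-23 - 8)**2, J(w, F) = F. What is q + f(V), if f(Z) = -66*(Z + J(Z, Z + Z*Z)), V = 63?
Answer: -269309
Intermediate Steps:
f(Z) = -132*Z - 66*Z**2 (f(Z) = -66*(Z + (Z + Z*Z)) = -66*(Z + (Z + Z**2)) = -66*(Z**2 + 2*Z) = -132*Z - 66*Z**2)
q = 961 (q = (-31)**2 = 961)
q + f(V) = 961 + 66*63*(-2 - 1*63) = 961 + 66*63*(-2 - 63) = 961 + 66*63*(-65) = 961 - 270270 = -269309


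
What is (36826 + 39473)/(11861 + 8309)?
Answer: 76299/20170 ≈ 3.7828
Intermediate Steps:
(36826 + 39473)/(11861 + 8309) = 76299/20170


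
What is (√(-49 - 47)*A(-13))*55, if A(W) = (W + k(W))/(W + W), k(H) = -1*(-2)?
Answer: 1210*I*√6/13 ≈ 227.99*I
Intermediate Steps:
k(H) = 2
A(W) = (2 + W)/(2*W) (A(W) = (W + 2)/(W + W) = (2 + W)/((2*W)) = (2 + W)*(1/(2*W)) = (2 + W)/(2*W))
(√(-49 - 47)*A(-13))*55 = (√(-49 - 47)*((½)*(2 - 13)/(-13)))*55 = (√(-96)*((½)*(-1/13)*(-11)))*55 = ((4*I*√6)*(11/26))*55 = (22*I*√6/13)*55 = 1210*I*√6/13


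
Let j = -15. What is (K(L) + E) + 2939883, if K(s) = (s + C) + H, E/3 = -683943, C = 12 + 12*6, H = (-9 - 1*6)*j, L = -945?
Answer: 887418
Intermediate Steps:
H = 225 (H = (-9 - 1*6)*(-15) = (-9 - 6)*(-15) = -15*(-15) = 225)
C = 84 (C = 12 + 72 = 84)
E = -2051829 (E = 3*(-683943) = -2051829)
K(s) = 309 + s (K(s) = (s + 84) + 225 = (84 + s) + 225 = 309 + s)
(K(L) + E) + 2939883 = ((309 - 945) - 2051829) + 2939883 = (-636 - 2051829) + 2939883 = -2052465 + 2939883 = 887418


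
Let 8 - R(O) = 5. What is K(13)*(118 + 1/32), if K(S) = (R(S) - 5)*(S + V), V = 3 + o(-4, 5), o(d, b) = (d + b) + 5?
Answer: -41547/8 ≈ -5193.4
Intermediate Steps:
o(d, b) = 5 + b + d (o(d, b) = (b + d) + 5 = 5 + b + d)
V = 9 (V = 3 + (5 + 5 - 4) = 3 + 6 = 9)
R(O) = 3 (R(O) = 8 - 1*5 = 8 - 5 = 3)
K(S) = -18 - 2*S (K(S) = (3 - 5)*(S + 9) = -2*(9 + S) = -18 - 2*S)
K(13)*(118 + 1/32) = (-18 - 2*13)*(118 + 1/32) = (-18 - 26)*(118 + 1/32) = -44*3777/32 = -41547/8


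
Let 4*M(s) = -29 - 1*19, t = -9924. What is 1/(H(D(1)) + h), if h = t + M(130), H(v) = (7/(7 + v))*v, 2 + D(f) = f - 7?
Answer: -1/9880 ≈ -0.00010121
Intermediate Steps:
D(f) = -9 + f (D(f) = -2 + (f - 7) = -2 + (-7 + f) = -9 + f)
M(s) = -12 (M(s) = (-29 - 1*19)/4 = (-29 - 19)/4 = (¼)*(-48) = -12)
H(v) = 7*v/(7 + v)
h = -9936 (h = -9924 - 12 = -9936)
1/(H(D(1)) + h) = 1/(7*(-9 + 1)/(7 + (-9 + 1)) - 9936) = 1/(7*(-8)/(7 - 8) - 9936) = 1/(7*(-8)/(-1) - 9936) = 1/(7*(-8)*(-1) - 9936) = 1/(56 - 9936) = 1/(-9880) = -1/9880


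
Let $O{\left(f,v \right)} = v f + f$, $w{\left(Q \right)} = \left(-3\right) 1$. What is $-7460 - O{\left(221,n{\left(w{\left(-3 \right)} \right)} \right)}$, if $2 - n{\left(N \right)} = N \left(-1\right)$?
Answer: $-7460$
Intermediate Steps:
$w{\left(Q \right)} = -3$
$n{\left(N \right)} = 2 + N$ ($n{\left(N \right)} = 2 - N \left(-1\right) = 2 - - N = 2 + N$)
$O{\left(f,v \right)} = f + f v$ ($O{\left(f,v \right)} = f v + f = f + f v$)
$-7460 - O{\left(221,n{\left(w{\left(-3 \right)} \right)} \right)} = -7460 - 221 \left(1 + \left(2 - 3\right)\right) = -7460 - 221 \left(1 - 1\right) = -7460 - 221 \cdot 0 = -7460 - 0 = -7460 + 0 = -7460$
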